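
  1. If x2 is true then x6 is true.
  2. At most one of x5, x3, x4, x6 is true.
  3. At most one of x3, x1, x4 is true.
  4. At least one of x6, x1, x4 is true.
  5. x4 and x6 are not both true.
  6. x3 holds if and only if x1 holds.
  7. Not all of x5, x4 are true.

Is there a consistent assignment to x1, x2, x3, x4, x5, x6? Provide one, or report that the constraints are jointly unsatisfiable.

x1: False, x2: True, x3: False, x4: False, x5: False, x6: True

  (1) x2=T ⇒ x6: T ✓
  (2) {x5, x3, x4, x6}: 1 true — at most one ✓
  (3) {x3, x1, x4}: 0 true — at most one ✓
  (4) {x6, x1, x4}: 1 true — at least one ✓
  (5) x4=F, x6=T — not both ✓
  (6) x3=F, x1=F — same ✓
  (7) {x5, x4}: 0/2 true — not all ✓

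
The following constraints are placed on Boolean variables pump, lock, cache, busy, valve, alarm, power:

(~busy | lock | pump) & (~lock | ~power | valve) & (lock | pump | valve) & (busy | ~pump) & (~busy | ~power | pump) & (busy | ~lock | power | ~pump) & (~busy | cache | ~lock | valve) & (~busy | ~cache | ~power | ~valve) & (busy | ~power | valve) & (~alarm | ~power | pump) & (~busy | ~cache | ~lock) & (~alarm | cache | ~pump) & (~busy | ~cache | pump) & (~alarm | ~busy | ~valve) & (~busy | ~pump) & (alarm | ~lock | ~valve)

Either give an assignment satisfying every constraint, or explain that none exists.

pump = False; lock = False; cache = False; busy = False; valve = True; alarm = True; power = False

Set pump = False.
Set lock = False.
  then (~busy | lock | pump) forces busy = False.
  then (lock | pump | valve) forces valve = True.
Set cache = False.
Set alarm = True.
  then (~alarm | ~power | pump) forces power = False.
All clauses satisfied.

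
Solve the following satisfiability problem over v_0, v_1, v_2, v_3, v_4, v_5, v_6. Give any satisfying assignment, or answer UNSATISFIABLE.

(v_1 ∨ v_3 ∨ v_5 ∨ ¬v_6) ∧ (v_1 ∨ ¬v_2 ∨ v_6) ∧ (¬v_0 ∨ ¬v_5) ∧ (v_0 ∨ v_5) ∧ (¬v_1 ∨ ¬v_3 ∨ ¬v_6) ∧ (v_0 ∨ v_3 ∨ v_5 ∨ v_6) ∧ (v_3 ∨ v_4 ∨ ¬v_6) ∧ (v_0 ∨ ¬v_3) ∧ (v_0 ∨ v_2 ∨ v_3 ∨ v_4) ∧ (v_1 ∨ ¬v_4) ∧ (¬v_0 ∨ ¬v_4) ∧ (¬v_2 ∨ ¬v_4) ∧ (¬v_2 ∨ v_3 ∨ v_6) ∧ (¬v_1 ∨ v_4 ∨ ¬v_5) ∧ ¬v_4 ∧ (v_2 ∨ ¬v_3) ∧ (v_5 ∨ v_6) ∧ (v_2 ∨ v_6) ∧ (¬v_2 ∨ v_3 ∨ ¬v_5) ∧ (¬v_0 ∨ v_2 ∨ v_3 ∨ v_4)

v_0=T, v_1=F, v_2=T, v_3=T, v_4=F, v_5=F, v_6=T

Unit clause (¬v_4) forces v_4 = False.
Set v_0 = True.
  then (¬v_0 ∨ ¬v_5) forces v_5 = False.
  then (v_5 ∨ v_6) forces v_6 = True.
  then (v_3 ∨ v_4 ∨ ¬v_6) forces v_3 = True.
  then (v_2 ∨ ¬v_3) forces v_2 = True.
  then (¬v_1 ∨ ¬v_3 ∨ ¬v_6) forces v_1 = False.
All clauses satisfied.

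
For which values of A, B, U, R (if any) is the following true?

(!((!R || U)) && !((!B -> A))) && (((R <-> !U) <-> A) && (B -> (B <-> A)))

The formula is unsatisfiable.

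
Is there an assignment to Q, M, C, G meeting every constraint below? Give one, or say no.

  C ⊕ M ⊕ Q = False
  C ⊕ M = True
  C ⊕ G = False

Q = True; M = True; C = False; G = False

C ⊕ M ⊕ Q = F ⊕ T ⊕ T = False ✓
C ⊕ M = F ⊕ T = True ✓
C ⊕ G = F ⊕ F = False ✓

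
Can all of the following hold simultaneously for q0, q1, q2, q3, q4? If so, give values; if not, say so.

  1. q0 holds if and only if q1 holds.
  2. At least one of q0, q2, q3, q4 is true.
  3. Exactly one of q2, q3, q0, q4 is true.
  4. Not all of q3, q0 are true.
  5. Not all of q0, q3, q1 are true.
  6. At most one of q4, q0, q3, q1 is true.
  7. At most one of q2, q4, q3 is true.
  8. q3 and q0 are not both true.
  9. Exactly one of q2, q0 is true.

q0 = False; q1 = False; q2 = True; q3 = False; q4 = False

  (1) q0=F, q1=F — same ✓
  (2) {q0, q2, q3, q4}: 1 true — at least one ✓
  (3) {q2, q3, q0, q4}: 1 true — exactly one ✓
  (4) {q3, q0}: 0/2 true — not all ✓
  (5) {q0, q3, q1}: 0/3 true — not all ✓
  (6) {q4, q0, q3, q1}: 0 true — at most one ✓
  (7) {q2, q4, q3}: 1 true — at most one ✓
  (8) q3=F, q0=F — not both ✓
  (9) {q2, q0}: 1 true — exactly one ✓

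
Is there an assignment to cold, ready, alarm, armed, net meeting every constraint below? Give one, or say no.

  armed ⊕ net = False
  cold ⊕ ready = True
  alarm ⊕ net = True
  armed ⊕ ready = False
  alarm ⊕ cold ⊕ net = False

cold = True, ready = False, alarm = True, armed = False, net = False

armed ⊕ net = F ⊕ F = False ✓
cold ⊕ ready = T ⊕ F = True ✓
alarm ⊕ net = T ⊕ F = True ✓
armed ⊕ ready = F ⊕ F = False ✓
alarm ⊕ cold ⊕ net = T ⊕ T ⊕ F = False ✓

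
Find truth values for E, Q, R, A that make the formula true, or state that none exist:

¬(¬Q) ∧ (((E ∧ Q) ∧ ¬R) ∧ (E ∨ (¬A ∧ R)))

E: True, Q: True, R: False, A: True

  ¬(¬Q) = True
    ¬Q = False
  ((E ∧ Q) ∧ ¬R) ∧ (E ∨ (¬A ∧ R)) = True
    (E ∧ Q) ∧ ¬R = True
      E ∧ Q = True
      ¬R = True
    E ∨ (¬A ∧ R) = True
      ¬A ∧ R = False
        ¬A = False
Both conjuncts True, so the formula holds.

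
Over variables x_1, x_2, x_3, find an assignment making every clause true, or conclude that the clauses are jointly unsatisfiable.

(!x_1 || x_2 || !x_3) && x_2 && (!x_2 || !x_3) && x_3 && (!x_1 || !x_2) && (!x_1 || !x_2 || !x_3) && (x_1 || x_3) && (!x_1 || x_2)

The formula is unsatisfiable.

Case x_2 = True:
  (!x_2 || !x_3) forces x_3 = False.
  Clause (x_3) is falsified — contradiction.
Case x_2 = False:
  Clause (x_2) is falsified — contradiction.
Both cases fail, so the formula is unsatisfiable.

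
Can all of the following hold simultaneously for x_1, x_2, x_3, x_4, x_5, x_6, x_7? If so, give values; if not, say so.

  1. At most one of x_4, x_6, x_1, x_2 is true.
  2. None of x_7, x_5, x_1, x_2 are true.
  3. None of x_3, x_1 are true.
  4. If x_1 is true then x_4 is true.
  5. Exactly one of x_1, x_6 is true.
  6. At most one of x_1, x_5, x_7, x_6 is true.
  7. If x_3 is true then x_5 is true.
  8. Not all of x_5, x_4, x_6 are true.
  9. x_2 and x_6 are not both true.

x_1=F, x_2=F, x_3=F, x_4=F, x_5=F, x_6=T, x_7=F

  (1) {x_4, x_6, x_1, x_2}: 1 true — at most one ✓
  (2) {x_7, x_5, x_1, x_2}: 0 true — none ✓
  (3) {x_3, x_1}: 0 true — none ✓
  (4) x_1=F ⇒ x_4: vacuous ✓
  (5) {x_1, x_6}: 1 true — exactly one ✓
  (6) {x_1, x_5, x_7, x_6}: 1 true — at most one ✓
  (7) x_3=F ⇒ x_5: vacuous ✓
  (8) {x_5, x_4, x_6}: 1/3 true — not all ✓
  (9) x_2=F, x_6=T — not both ✓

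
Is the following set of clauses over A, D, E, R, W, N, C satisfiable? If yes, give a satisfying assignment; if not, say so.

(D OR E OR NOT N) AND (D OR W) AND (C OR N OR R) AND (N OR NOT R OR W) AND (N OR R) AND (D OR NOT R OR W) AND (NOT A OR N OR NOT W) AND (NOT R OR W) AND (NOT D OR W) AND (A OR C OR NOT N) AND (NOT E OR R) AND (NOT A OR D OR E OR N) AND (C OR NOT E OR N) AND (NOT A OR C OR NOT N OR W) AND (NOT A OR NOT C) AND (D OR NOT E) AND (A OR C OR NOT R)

Set A = False.
Set D = False.
  then (D OR W) forces W = True.
  then (D OR NOT E) forces E = False.
  then (D OR E OR NOT N) forces N = False.
  then (N OR R) forces R = True.
  then (A OR C OR NOT R) forces C = True.
All clauses satisfied.

A = False, D = False, E = False, R = True, W = True, N = False, C = True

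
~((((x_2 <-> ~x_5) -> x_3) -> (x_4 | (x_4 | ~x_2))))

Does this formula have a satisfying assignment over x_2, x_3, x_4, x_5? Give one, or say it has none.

x_2 = True; x_3 = True; x_4 = False; x_5 = False

  ~((((x_2 <-> ~x_5) -> x_3) -> (x_4 | (x_4 | ~x_2)))) = True
    ((x_2 <-> ~x_5) -> x_3) -> (x_4 | (x_4 | ~x_2)) = False
      (x_2 <-> ~x_5) -> x_3 = True
        x_2 <-> ~x_5 = True
          ~x_5 = True
      x_4 | (x_4 | ~x_2) = False
        x_4 | ~x_2 = False
          ~x_2 = False
The formula evaluates to True.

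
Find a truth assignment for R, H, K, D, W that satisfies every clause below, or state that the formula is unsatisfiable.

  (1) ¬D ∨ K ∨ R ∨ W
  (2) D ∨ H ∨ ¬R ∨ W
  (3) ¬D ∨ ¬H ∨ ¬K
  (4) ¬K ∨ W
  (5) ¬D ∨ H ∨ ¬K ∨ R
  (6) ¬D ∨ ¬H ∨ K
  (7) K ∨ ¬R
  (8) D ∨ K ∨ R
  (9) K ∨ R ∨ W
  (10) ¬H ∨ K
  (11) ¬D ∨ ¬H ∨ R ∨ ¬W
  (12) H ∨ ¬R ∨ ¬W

Set R = False.
Set H = True.
  then (¬H ∨ K) forces K = True.
  then (¬D ∨ ¬H ∨ ¬K) forces D = False.
  then (¬K ∨ W) forces W = True.
All clauses satisfied.

R = False, H = True, K = True, D = False, W = True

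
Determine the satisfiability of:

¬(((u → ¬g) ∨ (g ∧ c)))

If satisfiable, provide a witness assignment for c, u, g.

c = False, u = True, g = True

  ¬(((u → ¬g) ∨ (g ∧ c))) = True
    (u → ¬g) ∨ (g ∧ c) = False
      u → ¬g = False
        ¬g = False
      g ∧ c = False
The formula evaluates to True.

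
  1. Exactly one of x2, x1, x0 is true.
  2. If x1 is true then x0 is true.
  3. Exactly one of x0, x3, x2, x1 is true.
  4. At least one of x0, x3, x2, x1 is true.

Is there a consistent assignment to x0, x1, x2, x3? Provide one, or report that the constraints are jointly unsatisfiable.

x0 = True, x1 = False, x2 = False, x3 = False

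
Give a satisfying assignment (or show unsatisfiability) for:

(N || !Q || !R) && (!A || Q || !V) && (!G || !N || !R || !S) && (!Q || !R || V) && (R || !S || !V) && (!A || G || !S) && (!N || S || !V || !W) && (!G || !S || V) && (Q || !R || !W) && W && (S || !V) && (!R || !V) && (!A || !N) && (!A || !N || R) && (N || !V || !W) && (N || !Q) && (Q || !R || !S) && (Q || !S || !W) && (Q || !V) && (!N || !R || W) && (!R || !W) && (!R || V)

R: False; A: False; Q: False; G: False; V: False; N: True; W: True; S: False

Unit clause (W) forces W = True.
In (!R || !W) only !R is left, so R = False.
Set A = False.
Set Q = False.
  then (Q || !S || !W) forces S = False.
  then (Q || !V) forces V = False.
Set G = False.
Set N = True.
All clauses satisfied.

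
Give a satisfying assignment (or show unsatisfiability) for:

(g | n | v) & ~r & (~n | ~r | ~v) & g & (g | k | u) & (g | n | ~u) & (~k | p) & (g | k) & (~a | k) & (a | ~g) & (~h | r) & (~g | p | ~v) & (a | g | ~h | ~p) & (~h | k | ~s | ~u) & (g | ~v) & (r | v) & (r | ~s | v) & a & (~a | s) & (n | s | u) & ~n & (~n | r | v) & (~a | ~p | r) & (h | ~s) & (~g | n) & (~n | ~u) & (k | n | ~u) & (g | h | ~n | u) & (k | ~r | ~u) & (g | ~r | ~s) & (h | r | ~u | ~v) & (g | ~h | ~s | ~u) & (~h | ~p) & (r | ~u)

Case n = True:
  Clause (~n) is falsified — contradiction.
Case n = False:
  (~r) forces r = False.
  (g) forces g = True.
  Clause (~g | n) is falsified — contradiction.
Both cases fail, so the formula is unsatisfiable.

No satisfying assignment exists.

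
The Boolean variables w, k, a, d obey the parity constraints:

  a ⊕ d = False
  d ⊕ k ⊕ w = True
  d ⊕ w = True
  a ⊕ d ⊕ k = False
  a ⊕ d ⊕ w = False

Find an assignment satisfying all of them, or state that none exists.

w=F, k=F, a=T, d=T

a ⊕ d = T ⊕ T = False ✓
d ⊕ k ⊕ w = T ⊕ F ⊕ F = True ✓
d ⊕ w = T ⊕ F = True ✓
a ⊕ d ⊕ k = T ⊕ T ⊕ F = False ✓
a ⊕ d ⊕ w = T ⊕ T ⊕ F = False ✓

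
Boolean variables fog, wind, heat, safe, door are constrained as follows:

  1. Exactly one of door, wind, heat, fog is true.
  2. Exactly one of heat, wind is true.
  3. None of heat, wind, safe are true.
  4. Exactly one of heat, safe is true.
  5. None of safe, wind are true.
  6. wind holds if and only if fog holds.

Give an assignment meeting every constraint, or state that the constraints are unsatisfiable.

UNSATISFIABLE

Case safe = True:
  Constraint (3) is violated (safe=T) — contradiction.
Case safe = False:
  (3) forces heat = False.
  Constraint (4) is violated (heat=F, safe=F) — contradiction.
Both cases fail — unsatisfiable.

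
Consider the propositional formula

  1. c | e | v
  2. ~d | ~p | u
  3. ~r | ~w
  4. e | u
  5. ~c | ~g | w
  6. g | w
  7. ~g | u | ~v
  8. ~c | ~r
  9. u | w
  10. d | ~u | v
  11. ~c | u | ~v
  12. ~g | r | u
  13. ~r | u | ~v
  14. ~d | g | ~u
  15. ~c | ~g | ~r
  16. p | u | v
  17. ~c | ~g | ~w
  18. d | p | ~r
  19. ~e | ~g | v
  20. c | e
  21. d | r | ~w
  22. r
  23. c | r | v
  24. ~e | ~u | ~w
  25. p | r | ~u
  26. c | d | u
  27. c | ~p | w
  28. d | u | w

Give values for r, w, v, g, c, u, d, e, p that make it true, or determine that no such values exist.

r = True, w = False, v = True, g = True, c = False, u = True, d = True, e = True, p = False

Unit clause (r) forces r = True.
In (~r | ~w) only ~w is left, so w = False.
In (g | w) only g is left, so g = True.
In (~c | ~r) only ~c is left, so c = False.
In (u | w) only u is left, so u = True.
In (c | e) only e is left, so e = True.
In (c | ~p | w) only ~p is left, so p = False.
In (d | p | ~r) only d is left, so d = True.
In (~e | ~g | v) only v is left, so v = True.
All clauses satisfied.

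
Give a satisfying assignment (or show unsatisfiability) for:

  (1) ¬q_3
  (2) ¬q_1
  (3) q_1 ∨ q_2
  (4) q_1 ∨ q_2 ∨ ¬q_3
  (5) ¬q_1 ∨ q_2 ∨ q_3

Unit clause (¬q_3) forces q_3 = False.
Unit clause (¬q_1) forces q_1 = False.
In (q_1 ∨ q_2) only q_2 is left, so q_2 = True.
Check each clause:
  (¬q_3): ¬q_3 holds.
  (¬q_1): ¬q_1 holds.
  (q_1 ∨ q_2): q_2 holds.
  (q_1 ∨ q_2 ∨ ¬q_3): q_2 holds.
  (¬q_1 ∨ q_2 ∨ q_3): ¬q_1 holds.
All clauses satisfied.

q_1=F, q_2=T, q_3=F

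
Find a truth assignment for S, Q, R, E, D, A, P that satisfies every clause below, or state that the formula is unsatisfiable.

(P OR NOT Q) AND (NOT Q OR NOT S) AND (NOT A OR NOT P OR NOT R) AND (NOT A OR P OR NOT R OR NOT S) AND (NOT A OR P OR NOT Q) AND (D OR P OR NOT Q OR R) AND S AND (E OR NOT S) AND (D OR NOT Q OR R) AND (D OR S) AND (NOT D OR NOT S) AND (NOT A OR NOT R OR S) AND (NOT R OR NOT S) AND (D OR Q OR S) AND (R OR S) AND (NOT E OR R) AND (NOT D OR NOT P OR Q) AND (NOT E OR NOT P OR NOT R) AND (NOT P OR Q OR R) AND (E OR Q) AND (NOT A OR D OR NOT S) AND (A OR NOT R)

Unsatisfiable — no assignment works.

Case S = True:
  (NOT Q OR NOT S) forces Q = False.
  (E OR NOT S) forces E = True.
  (NOT D OR NOT S) forces D = False.
  (NOT R OR NOT S) forces R = False.
  Clause (NOT E OR R) is falsified — contradiction.
Case S = False:
  Clause (S) is falsified — contradiction.
Both cases fail, so the formula is unsatisfiable.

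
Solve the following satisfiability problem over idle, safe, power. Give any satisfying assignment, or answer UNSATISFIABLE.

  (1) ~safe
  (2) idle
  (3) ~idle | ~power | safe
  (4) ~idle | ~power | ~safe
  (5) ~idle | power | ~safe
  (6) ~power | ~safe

idle = True, safe = False, power = False

Unit clause (~safe) forces safe = False.
Unit clause (idle) forces idle = True.
In (~idle | ~power | safe) only ~power is left, so power = False.
Check each clause:
  (~safe): ~safe holds.
  (idle): idle holds.
  (~idle | ~power | safe): ~power holds.
  (~idle | ~power | ~safe): ~power holds.
  (~idle | power | ~safe): ~safe holds.
  (~power | ~safe): ~power holds.
All clauses satisfied.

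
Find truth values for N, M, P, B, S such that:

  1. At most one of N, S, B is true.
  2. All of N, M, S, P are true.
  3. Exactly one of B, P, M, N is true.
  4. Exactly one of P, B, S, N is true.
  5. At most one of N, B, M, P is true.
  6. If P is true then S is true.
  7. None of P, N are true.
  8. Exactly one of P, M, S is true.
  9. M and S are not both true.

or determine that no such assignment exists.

Case N = True:
  Constraint (7) is violated (N=T) — contradiction.
Case N = False:
  Constraint (2) is violated (N=F) — contradiction.
Both cases fail — unsatisfiable.

Unsatisfiable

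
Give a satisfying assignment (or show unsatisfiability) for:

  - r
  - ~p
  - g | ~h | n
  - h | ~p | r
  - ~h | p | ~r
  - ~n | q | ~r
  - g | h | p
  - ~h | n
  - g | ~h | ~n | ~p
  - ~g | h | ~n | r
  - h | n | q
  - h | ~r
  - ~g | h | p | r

Unsatisfiable — no assignment works.

Case p = True:
  Clause (~p) is falsified — contradiction.
Case p = False:
  (r) forces r = True.
  (~h | p | ~r) forces h = False.
  Clause (h | ~r) is falsified — contradiction.
Both cases fail, so the formula is unsatisfiable.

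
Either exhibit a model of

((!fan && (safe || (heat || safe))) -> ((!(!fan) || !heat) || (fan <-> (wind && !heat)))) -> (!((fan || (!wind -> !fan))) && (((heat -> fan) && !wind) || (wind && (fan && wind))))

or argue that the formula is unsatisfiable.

No satisfying assignment exists.

Case fan = True: the formula becomes (False -> True) -> (False && (!wind || (wind && wind))) = False.
Case fan = False: the formula simplifies to !(((safe || (heat || safe)) -> (!heat || !((wind && !heat))))).
  heat = True: this becomes !((True -> True)) = False.
  heat = False: this becomes !(((safe || safe) -> True)) = False.
Both cases fail — unsatisfiable.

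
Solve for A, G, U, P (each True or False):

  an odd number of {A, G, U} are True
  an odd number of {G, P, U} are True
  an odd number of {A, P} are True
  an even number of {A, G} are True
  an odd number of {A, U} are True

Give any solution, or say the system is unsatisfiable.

UNSATISFIABLE

Adding constraints 1, 2, 3 mod 2: every variable appears an even number of times on the left, so the left side is 0.
But the right sides sum to 1 (mod 2). 0 ≠ 1 — the system is inconsistent.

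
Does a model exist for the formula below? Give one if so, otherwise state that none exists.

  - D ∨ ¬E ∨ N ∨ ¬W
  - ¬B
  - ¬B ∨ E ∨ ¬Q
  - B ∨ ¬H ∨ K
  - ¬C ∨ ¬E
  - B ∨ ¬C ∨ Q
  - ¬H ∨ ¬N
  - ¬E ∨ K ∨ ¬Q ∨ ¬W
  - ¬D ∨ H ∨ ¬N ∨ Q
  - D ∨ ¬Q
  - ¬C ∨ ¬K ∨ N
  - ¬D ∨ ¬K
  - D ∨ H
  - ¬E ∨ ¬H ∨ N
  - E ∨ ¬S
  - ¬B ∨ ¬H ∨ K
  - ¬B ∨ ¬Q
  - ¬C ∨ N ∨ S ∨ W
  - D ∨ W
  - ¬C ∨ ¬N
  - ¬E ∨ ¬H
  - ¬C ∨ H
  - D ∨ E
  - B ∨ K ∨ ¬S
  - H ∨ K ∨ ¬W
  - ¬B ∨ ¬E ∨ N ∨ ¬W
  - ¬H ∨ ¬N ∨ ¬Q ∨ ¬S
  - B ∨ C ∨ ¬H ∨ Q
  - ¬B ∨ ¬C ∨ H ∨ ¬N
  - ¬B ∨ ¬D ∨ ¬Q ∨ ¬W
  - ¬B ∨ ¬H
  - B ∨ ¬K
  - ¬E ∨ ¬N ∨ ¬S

Unit clause (¬B) forces B = False.
In (B ∨ ¬K) only ¬K is left, so K = False.
In (B ∨ ¬H ∨ K) only ¬H is left, so H = False.
In (D ∨ H) only D is left, so D = True.
In (¬C ∨ H) only ¬C is left, so C = False.
In (B ∨ K ∨ ¬S) only ¬S is left, so S = False.
In (H ∨ K ∨ ¬W) only ¬W is left, so W = False.
Set Q = True.
Set E = True.
Set N = True.
All clauses satisfied.

S=F, Q=T, E=T, K=F, N=T, H=F, C=F, D=T, W=F, B=F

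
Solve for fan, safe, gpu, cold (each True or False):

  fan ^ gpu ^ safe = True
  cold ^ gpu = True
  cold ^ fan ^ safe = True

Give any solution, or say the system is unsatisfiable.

UNSATISFIABLE

Adding constraints 1, 2, 3 mod 2: every variable appears an even number of times on the left, so the left side is 0.
But the right sides sum to 1 (mod 2). 0 ≠ 1 — the system is inconsistent.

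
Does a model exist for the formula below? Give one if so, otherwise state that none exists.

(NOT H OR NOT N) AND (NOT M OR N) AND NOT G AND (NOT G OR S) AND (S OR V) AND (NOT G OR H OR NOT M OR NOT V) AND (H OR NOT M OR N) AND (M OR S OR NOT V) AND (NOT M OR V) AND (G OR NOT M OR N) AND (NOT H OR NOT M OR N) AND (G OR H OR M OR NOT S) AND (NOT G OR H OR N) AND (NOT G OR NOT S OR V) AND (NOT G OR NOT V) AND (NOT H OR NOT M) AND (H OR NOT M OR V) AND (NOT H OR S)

G: False, H: True, M: False, S: True, V: True, N: False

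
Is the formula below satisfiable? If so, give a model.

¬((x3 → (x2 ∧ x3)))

x2: False, x3: True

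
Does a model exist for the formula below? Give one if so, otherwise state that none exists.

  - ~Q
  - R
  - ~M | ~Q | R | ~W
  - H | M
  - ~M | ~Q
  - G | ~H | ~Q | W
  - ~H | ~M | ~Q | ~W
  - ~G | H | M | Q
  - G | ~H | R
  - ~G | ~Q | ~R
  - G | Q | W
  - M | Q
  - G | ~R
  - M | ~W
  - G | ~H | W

R = True, M = True, H = False, G = True, Q = False, W = True

Unit clause (~Q) forces Q = False.
Unit clause (R) forces R = True.
In (M | Q) only M is left, so M = True.
In (G | ~R) only G is left, so G = True.
Set H = False.
Set W = True.
All clauses satisfied.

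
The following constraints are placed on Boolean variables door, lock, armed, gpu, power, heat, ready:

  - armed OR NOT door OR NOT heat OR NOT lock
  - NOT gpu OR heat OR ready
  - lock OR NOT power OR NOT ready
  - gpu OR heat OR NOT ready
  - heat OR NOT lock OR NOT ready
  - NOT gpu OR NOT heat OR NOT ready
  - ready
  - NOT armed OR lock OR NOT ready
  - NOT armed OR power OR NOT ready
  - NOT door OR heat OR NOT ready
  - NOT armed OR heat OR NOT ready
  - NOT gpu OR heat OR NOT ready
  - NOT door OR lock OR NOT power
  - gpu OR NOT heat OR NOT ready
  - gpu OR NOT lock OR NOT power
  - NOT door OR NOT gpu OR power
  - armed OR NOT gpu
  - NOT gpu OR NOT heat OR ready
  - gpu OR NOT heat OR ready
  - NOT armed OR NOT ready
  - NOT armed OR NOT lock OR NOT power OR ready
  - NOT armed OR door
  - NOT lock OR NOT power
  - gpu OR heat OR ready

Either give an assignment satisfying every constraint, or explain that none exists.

UNSATISFIABLE

Case ready = True:
  (NOT armed OR NOT ready) forces armed = False.
  (armed OR NOT gpu) forces gpu = False.
  (gpu OR heat OR NOT ready) forces heat = True.
  Clause (gpu OR NOT heat OR NOT ready) is falsified — contradiction.
Case ready = False:
  Clause (ready) is falsified — contradiction.
Both cases fail, so the formula is unsatisfiable.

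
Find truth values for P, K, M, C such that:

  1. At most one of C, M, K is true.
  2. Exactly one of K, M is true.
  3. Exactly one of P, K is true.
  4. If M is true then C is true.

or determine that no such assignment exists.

P = False; K = True; M = False; C = False

  (1) {C, M, K}: 1 true — at most one ✓
  (2) {K, M}: 1 true — exactly one ✓
  (3) {P, K}: 1 true — exactly one ✓
  (4) M=F ⇒ C: vacuous ✓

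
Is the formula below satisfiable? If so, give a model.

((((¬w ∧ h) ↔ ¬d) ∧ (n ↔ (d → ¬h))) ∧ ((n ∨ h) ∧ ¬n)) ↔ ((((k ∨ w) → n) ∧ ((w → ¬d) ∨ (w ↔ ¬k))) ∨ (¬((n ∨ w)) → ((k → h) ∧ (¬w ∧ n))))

k: True, h: False, n: False, w: False, d: False

  ((((¬w ∧ h) ↔ ¬d) ∧ (n ↔ (d → ¬h))) ∧ ((n ∨ h) ∧ ¬n)) ↔ ((((k ∨ w) → n) ∧ ((w → ¬d) ∨ (w ↔ ¬k))) ∨ (¬((n ∨ w)) → ((k → h) ∧ (¬w ∧ n)))) = True
    (((¬w ∧ h) ↔ ¬d) ∧ (n ↔ (d → ¬h))) ∧ ((n ∨ h) ∧ ¬n) = False
      ((¬w ∧ h) ↔ ¬d) ∧ (n ↔ (d → ¬h)) = False
        (¬w ∧ h) ↔ ¬d = False
          ¬w ∧ h = False
            ¬w = True
          ¬d = True
        n ↔ (d → ¬h) = False
          d → ¬h = True
            ¬h = True
      (n ∨ h) ∧ ¬n = False
        n ∨ h = False
        ¬n = True
    (((k ∨ w) → n) ∧ ((w → ¬d) ∨ (w ↔ ¬k))) ∨ (¬((n ∨ w)) → ((k → h) ∧ (¬w ∧ n))) = False
      ((k ∨ w) → n) ∧ ((w → ¬d) ∨ (w ↔ ¬k)) = False
        (k ∨ w) → n = False
          k ∨ w = True
        (w → ¬d) ∨ (w ↔ ¬k) = True
          w → ¬d = True
            ¬d = True
          w ↔ ¬k = True
            ¬k = False
      ¬((n ∨ w)) → ((k → h) ∧ (¬w ∧ n)) = False
        ¬((n ∨ w)) = True
          n ∨ w = False
        (k → h) ∧ (¬w ∧ n) = False
          k → h = False
          ¬w ∧ n = False
            ¬w = True
The formula evaluates to True.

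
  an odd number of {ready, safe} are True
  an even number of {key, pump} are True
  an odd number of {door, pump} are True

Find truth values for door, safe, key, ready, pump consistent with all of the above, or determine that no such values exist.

door = False, safe = False, key = True, ready = True, pump = True

{ready, safe}: 1 true → odd ✓
{key, pump}: 2 true → even ✓
{door, pump}: 1 true → odd ✓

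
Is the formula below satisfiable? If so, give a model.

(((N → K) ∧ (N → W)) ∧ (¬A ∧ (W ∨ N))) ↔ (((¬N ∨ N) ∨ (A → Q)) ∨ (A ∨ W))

N: False, A: False, K: False, Q: False, W: True

  (((N → K) ∧ (N → W)) ∧ (¬A ∧ (W ∨ N))) ↔ (((¬N ∨ N) ∨ (A → Q)) ∨ (A ∨ W)) = True
    ((N → K) ∧ (N → W)) ∧ (¬A ∧ (W ∨ N)) = True
      (N → K) ∧ (N → W) = True
        N → K = True
        N → W = True
      ¬A ∧ (W ∨ N) = True
        ¬A = True
        W ∨ N = True
    ((¬N ∨ N) ∨ (A → Q)) ∨ (A ∨ W) = True
      (¬N ∨ N) ∨ (A → Q) = True
        ¬N ∨ N = True
          ¬N = True
        A → Q = True
      A ∨ W = True
The formula evaluates to True.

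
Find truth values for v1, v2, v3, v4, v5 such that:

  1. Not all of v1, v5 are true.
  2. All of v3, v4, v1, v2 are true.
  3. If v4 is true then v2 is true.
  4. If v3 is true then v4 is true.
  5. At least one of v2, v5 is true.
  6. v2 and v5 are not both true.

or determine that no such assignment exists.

v1: True, v2: True, v3: True, v4: True, v5: False

  (1) {v1, v5}: 1/2 true — not all ✓
  (2) {v3, v4, v1, v2}: all 4 true ✓
  (3) v4=T ⇒ v2: T ✓
  (4) v3=T ⇒ v4: T ✓
  (5) {v2, v5}: 1 true — at least one ✓
  (6) v2=T, v5=F — not both ✓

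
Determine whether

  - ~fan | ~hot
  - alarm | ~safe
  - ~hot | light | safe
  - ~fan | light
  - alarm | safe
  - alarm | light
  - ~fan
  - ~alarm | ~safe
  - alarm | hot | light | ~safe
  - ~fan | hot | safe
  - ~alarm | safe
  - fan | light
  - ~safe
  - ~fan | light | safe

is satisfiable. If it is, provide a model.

Case safe = True:
  Clause (~safe) is falsified — contradiction.
Case safe = False:
  (alarm | safe) forces alarm = True.
  Clause (~alarm | safe) is falsified — contradiction.
Both cases fail, so the formula is unsatisfiable.

UNSATISFIABLE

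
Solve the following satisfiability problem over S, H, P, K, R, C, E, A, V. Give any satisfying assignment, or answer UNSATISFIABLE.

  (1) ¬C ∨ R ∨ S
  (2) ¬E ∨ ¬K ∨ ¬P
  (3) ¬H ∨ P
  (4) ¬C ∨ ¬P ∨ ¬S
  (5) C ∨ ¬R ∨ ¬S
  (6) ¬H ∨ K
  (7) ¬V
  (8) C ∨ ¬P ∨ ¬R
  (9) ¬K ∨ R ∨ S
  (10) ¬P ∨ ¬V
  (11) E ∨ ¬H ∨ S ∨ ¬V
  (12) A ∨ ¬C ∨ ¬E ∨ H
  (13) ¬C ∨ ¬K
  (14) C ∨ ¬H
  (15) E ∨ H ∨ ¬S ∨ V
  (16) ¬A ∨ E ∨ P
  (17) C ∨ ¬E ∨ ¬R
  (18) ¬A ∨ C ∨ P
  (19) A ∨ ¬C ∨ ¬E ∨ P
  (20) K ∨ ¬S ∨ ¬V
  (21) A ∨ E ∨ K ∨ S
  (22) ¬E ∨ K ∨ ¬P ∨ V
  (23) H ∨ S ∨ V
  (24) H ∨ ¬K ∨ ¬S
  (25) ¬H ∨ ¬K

S=T, H=F, P=F, K=F, R=F, C=F, E=T, A=F, V=F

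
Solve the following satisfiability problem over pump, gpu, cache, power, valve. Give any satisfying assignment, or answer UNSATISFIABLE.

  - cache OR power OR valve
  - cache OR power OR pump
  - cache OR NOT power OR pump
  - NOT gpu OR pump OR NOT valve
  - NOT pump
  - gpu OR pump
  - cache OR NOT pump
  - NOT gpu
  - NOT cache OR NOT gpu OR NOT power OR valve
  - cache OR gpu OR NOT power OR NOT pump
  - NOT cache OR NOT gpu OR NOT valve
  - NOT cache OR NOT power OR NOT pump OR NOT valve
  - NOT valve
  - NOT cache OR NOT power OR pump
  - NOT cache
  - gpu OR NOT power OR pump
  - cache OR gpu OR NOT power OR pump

The formula is unsatisfiable.

Case pump = True:
  Clause (NOT pump) is falsified — contradiction.
Case pump = False:
  (gpu OR pump) forces gpu = True.
  Clause (NOT gpu) is falsified — contradiction.
Both cases fail, so the formula is unsatisfiable.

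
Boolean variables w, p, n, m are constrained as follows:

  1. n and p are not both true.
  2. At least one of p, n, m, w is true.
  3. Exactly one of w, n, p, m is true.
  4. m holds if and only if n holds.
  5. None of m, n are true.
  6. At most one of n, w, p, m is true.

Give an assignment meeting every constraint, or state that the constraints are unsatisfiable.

w: True, p: False, n: False, m: False

  (1) n=F, p=F — not both ✓
  (2) {p, n, m, w}: 1 true — at least one ✓
  (3) {w, n, p, m}: 1 true — exactly one ✓
  (4) m=F, n=F — same ✓
  (5) {m, n}: 0 true — none ✓
  (6) {n, w, p, m}: 1 true — at most one ✓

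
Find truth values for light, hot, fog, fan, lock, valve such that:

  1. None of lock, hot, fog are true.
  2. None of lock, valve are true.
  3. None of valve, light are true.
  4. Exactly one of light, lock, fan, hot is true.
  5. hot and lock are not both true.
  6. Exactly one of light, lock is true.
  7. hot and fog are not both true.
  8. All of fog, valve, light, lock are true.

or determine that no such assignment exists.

The formula is unsatisfiable.

Case light = True:
  Constraint (3) is violated (light=T) — contradiction.
Case light = False:
  Constraint (8) is violated (light=F) — contradiction.
Both cases fail — unsatisfiable.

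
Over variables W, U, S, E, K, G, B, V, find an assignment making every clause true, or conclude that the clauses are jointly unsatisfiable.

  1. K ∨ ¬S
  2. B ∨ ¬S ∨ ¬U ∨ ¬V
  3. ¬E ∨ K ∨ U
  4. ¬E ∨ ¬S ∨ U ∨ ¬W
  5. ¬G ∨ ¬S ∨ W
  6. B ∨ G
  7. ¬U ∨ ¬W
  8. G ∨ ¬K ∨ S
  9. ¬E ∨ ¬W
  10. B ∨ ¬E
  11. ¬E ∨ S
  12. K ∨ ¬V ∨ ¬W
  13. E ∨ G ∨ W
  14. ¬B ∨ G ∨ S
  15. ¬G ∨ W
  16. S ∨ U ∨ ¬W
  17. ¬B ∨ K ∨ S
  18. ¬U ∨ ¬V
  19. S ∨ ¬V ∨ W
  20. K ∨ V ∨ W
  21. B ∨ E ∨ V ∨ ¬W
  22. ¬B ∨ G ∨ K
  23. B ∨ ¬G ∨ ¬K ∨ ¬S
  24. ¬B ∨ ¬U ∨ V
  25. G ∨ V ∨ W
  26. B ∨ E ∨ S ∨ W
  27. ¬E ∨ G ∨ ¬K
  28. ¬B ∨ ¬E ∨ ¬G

W=T, U=F, S=T, E=F, K=T, G=F, B=T, V=T

Set W = True.
  then (¬U ∨ ¬W) forces U = False.
  then (¬E ∨ ¬W) forces E = False.
  then (S ∨ U ∨ ¬W) forces S = True.
  then (K ∨ ¬S) forces K = True.
Set G = False.
  then (B ∨ G) forces B = True.
Set V = True.
All clauses satisfied.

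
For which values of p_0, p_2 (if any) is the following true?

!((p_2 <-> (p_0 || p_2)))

p_0=T, p_2=F

  !((p_2 <-> (p_0 || p_2))) = True
    p_2 <-> (p_0 || p_2) = False
      p_0 || p_2 = True
The formula evaluates to True.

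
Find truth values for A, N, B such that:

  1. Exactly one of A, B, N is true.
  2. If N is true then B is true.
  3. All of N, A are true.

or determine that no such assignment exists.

Case N = True:
  (1) with N=T forces A = False.
  Constraint (3) is violated (A=F) — contradiction.
Case N = False:
  Constraint (3) is violated (N=F) — contradiction.
Both cases fail — unsatisfiable.

No satisfying assignment exists.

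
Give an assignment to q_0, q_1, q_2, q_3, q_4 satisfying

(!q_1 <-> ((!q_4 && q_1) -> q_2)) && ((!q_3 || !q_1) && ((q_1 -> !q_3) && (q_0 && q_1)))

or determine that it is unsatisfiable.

q_0 = True, q_1 = True, q_2 = False, q_3 = False, q_4 = False

  !q_1 <-> ((!q_4 && q_1) -> q_2) = True
    !q_1 = False
    (!q_4 && q_1) -> q_2 = False
      !q_4 && q_1 = True
        !q_4 = True
  (!q_3 || !q_1) && ((q_1 -> !q_3) && (q_0 && q_1)) = True
    !q_3 || !q_1 = True
      !q_3 = True
      !q_1 = False
    (q_1 -> !q_3) && (q_0 && q_1) = True
      q_1 -> !q_3 = True
        !q_3 = True
      q_0 && q_1 = True
Both conjuncts True, so the formula holds.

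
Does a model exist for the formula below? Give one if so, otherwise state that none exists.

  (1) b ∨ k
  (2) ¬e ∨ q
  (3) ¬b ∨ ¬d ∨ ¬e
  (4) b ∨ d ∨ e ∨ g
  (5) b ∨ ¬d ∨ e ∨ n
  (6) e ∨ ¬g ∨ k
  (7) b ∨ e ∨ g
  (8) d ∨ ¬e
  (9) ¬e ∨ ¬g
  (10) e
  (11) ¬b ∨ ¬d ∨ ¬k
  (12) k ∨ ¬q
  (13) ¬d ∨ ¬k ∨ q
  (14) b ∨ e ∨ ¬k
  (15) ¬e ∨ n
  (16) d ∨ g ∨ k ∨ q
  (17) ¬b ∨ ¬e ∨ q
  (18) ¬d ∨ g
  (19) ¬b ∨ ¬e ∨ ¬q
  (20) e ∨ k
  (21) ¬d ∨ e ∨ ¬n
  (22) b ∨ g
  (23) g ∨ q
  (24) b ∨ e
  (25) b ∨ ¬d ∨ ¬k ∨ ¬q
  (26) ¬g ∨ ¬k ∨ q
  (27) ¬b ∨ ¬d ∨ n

No satisfying assignment exists.

Case e = True:
  (¬e ∨ q) forces q = True.
  (d ∨ ¬e) forces d = True.
  (¬b ∨ ¬d ∨ ¬e) forces b = False.
  (b ∨ k) forces k = True.
  Clause (b ∨ ¬d ∨ ¬k ∨ ¬q) is falsified — contradiction.
Case e = False:
  Clause (e) is falsified — contradiction.
Both cases fail, so the formula is unsatisfiable.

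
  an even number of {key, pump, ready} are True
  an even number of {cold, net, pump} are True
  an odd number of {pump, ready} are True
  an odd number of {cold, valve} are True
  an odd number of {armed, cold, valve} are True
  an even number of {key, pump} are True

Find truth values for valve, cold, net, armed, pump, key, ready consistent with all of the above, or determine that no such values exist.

valve=F; cold=T; net=F; armed=F; pump=T; key=T; ready=F

{key, pump, ready}: 2 true → even ✓
{cold, net, pump}: 2 true → even ✓
{pump, ready}: 1 true → odd ✓
{cold, valve}: 1 true → odd ✓
{armed, cold, valve}: 1 true → odd ✓
{key, pump}: 2 true → even ✓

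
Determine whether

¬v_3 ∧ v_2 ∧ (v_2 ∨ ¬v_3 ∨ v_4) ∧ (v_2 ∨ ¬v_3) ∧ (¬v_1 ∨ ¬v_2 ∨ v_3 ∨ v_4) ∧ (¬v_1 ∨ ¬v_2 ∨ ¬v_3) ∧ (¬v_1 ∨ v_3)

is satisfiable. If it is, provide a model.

v_1: False, v_2: True, v_3: False, v_4: False

Unit clause (¬v_3) forces v_3 = False.
Unit clause (v_2) forces v_2 = True.
In (¬v_1 ∨ v_3) only ¬v_1 is left, so v_1 = False.
Set v_4 = False.
Check each clause:
  (¬v_3): ¬v_3 holds.
  (v_2): v_2 holds.
  (v_2 ∨ ¬v_3 ∨ v_4): v_2 holds.
  (v_2 ∨ ¬v_3): v_2 holds.
  (¬v_1 ∨ ¬v_2 ∨ v_3 ∨ v_4): ¬v_1 holds.
  (¬v_1 ∨ ¬v_2 ∨ ¬v_3): ¬v_1 holds.
  (¬v_1 ∨ v_3): ¬v_1 holds.
All clauses satisfied.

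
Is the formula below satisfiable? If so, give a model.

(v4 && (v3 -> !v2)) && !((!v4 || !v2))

v2 = True, v3 = False, v4 = True

  v4 && (v3 -> !v2) = True
    v3 -> !v2 = True
      !v2 = False
  !((!v4 || !v2)) = True
    !v4 || !v2 = False
      !v4 = False
      !v2 = False
Both conjuncts True, so the formula holds.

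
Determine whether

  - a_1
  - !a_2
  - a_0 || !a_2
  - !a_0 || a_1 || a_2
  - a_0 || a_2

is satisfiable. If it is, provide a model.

a_0: True; a_1: True; a_2: False

Unit clause (a_1) forces a_1 = True.
Unit clause (!a_2) forces a_2 = False.
In (a_0 || a_2) only a_0 is left, so a_0 = True.
Check each clause:
  (a_1): a_1 holds.
  (!a_2): !a_2 holds.
  (a_0 || !a_2): a_0 holds.
  (!a_0 || a_1 || a_2): a_1 holds.
  (a_0 || a_2): a_0 holds.
All clauses satisfied.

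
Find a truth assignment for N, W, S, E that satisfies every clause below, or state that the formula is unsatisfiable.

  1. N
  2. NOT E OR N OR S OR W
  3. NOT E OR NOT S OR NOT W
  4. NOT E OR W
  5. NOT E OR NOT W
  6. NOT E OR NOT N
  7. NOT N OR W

N: True; W: True; S: True; E: False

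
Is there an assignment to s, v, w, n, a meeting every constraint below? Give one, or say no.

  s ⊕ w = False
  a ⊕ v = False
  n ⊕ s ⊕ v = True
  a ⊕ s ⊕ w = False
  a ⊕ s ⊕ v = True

s: True; v: False; w: True; n: False; a: False

s ⊕ w = T ⊕ T = False ✓
a ⊕ v = F ⊕ F = False ✓
n ⊕ s ⊕ v = F ⊕ T ⊕ F = True ✓
a ⊕ s ⊕ w = F ⊕ T ⊕ T = False ✓
a ⊕ s ⊕ v = F ⊕ T ⊕ F = True ✓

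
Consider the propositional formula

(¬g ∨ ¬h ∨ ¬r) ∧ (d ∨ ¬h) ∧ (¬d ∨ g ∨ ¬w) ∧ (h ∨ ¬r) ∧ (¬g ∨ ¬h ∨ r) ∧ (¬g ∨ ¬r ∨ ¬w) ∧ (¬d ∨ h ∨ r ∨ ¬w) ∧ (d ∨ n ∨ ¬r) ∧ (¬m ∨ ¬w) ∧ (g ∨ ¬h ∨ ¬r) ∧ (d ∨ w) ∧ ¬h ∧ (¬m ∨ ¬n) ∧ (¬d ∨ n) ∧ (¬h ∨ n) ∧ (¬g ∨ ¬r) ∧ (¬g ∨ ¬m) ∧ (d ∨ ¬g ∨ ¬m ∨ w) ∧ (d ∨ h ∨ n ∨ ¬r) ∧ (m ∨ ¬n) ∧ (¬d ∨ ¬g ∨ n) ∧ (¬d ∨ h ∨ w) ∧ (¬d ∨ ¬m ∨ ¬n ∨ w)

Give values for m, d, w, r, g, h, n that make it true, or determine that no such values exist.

m: False; d: False; w: True; r: False; g: True; h: False; n: False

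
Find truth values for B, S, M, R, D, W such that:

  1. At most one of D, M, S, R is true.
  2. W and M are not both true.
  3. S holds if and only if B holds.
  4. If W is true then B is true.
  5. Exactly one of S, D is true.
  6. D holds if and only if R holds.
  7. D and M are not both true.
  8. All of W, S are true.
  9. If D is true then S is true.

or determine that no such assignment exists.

B: True, S: True, M: False, R: False, D: False, W: True

  (1) {D, M, S, R}: 1 true — at most one ✓
  (2) W=T, M=F — not both ✓
  (3) S=T, B=T — same ✓
  (4) W=T ⇒ B: T ✓
  (5) {S, D}: 1 true — exactly one ✓
  (6) D=F, R=F — same ✓
  (7) D=F, M=F — not both ✓
  (8) {W, S}: all 2 true ✓
  (9) D=F ⇒ S: vacuous ✓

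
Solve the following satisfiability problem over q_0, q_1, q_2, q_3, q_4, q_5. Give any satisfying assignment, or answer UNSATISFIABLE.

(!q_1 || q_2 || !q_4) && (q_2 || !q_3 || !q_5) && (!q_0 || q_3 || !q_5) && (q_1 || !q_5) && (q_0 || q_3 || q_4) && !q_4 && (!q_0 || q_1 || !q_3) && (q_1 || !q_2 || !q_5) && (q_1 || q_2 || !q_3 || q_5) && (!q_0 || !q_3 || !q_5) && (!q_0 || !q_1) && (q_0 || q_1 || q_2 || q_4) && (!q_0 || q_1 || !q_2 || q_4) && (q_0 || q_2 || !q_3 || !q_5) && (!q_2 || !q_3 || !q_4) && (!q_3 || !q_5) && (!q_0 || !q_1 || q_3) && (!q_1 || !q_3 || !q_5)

Unit clause (!q_4) forces q_4 = False.
Set q_0 = False.
  then (q_0 || q_3 || q_4) forces q_3 = True.
  then (!q_3 || !q_5) forces q_5 = False.
Set q_1 = True.
Set q_2 = True.
All clauses satisfied.

q_0 = False; q_1 = True; q_2 = True; q_3 = True; q_4 = False; q_5 = False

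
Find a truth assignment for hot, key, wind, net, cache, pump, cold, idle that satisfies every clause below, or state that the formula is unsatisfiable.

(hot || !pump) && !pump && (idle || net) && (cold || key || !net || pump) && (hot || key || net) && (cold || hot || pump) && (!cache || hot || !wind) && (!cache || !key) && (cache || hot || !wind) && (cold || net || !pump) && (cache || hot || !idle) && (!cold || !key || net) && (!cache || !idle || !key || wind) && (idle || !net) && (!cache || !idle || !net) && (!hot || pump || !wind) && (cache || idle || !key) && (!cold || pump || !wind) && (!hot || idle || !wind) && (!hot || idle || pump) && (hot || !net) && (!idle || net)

hot = True, key = True, wind = False, net = True, cache = False, pump = False, cold = True, idle = True

Unit clause (!pump) forces pump = False.
Try hot = False:
  (cold || hot || pump) forces cold = True.
  (!cold || pump || !wind) forces wind = False.
  (hot || !net) forces net = False.
  (idle || net) forces idle = True.
  clause (!idle || net) is falsified — backtrack.
So hot = True.
  then (!hot || pump || !wind) forces wind = False.
  then (!hot || idle || pump) forces idle = True.
  then (!idle || net) forces net = True.
  then (!cache || !idle || !net) forces cache = False.
Set key = True.
Set cold = True.
All clauses satisfied.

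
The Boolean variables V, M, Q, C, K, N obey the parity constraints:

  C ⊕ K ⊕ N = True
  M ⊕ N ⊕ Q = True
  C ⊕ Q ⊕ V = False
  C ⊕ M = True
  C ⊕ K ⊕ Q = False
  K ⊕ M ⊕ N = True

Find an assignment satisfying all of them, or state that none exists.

The formula is unsatisfiable.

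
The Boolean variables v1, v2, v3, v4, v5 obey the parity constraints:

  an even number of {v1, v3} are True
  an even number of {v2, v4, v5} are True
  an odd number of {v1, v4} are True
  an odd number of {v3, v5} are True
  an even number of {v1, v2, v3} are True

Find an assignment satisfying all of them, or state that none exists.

v1 = False, v2 = False, v3 = False, v4 = True, v5 = True

{v1, v3}: 0 true → even ✓
{v2, v4, v5}: 2 true → even ✓
{v1, v4}: 1 true → odd ✓
{v3, v5}: 1 true → odd ✓
{v1, v2, v3}: 0 true → even ✓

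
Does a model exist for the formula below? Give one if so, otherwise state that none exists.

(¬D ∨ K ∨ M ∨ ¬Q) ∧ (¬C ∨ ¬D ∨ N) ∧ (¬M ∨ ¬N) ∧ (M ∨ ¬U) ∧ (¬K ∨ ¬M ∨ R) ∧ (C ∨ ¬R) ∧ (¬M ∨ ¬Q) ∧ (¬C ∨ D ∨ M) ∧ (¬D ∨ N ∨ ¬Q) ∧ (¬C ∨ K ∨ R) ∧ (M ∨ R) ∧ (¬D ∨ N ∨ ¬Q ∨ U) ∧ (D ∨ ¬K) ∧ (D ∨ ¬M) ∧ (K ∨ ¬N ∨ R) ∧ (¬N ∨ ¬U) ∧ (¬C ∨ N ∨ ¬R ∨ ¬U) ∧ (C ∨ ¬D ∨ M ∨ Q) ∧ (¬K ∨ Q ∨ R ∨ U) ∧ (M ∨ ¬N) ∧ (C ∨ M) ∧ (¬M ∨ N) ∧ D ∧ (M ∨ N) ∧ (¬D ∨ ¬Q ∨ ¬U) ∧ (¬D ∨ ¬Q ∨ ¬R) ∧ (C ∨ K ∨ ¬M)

Unsatisfiable — no assignment works.

Case N = True:
  (¬M ∨ ¬N) forces M = False.
  Clause (M ∨ ¬N) is falsified — contradiction.
Case N = False:
  (¬M ∨ N) forces M = False.
  Clause (M ∨ N) is falsified — contradiction.
Both cases fail, so the formula is unsatisfiable.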